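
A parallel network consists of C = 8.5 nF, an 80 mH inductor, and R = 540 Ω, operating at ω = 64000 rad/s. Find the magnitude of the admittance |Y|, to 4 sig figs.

1.884 mS

X_L = ωL = 5120 Ω
X_C = 1/(ωC) = 1838 Ω
Parallel: admittances add. Y = 1/R + 1/(jωL) + jωC
Y = (0.001852 + j0.0003487) S
|Y| = 0.001884 S → |Z| = 1/|Y| = 530.7 Ω, ∠Z = −∠Y = -10.66°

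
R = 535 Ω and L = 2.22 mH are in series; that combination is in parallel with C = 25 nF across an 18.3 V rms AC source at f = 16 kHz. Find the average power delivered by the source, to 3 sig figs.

ω = 2πf = 100500 rad/s
X_L = ωL = 223 Ω
X_C = 1/(ωC) = 398 Ω
Branch 1 (R+jX_L): Z₁ = 535 + j223 Ω, |Z₁| = 580 Ω
Branch 2 (−jX_C): Z₂ = −j398 Ω
Parallel: Z = Z₁Z₂/(Z₁+Z₂), |Z| = 410 Ω, ∠Z = -49.3°
I = V/|Z| = 44.7 mA
P = VI cos φ = 18.3 × 0.0447 × cos(-49.3°) = 533 mW

533 mW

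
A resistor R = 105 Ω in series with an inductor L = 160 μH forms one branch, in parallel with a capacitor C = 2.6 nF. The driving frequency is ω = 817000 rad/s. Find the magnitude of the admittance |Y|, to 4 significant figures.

4.509 mS

X_L = ωL = 130.7 Ω
X_C = 1/(ωC) = 470.8 Ω
Branch 1 (R+jX_L): Z₁ = 105.0 + j130.7 Ω, |Z₁| = 167.7 Ω
Branch 2 (−jX_C): Z₂ = −j470.8 Ω
Parallel: Z = Z₁Z₂/(Z₁+Z₂), |Z| = 221.8 Ω, ∠Z = 34.07°
|Y| = 1/|Z| = 4.509 mS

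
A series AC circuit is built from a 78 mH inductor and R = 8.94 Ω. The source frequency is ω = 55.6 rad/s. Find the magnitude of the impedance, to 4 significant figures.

9.936 Ω

X_L = ωL = 4.337 Ω
Z = 8.940 + j4.337 Ω
|Z| = √(8.940² + 4.337²) = 9.936 Ω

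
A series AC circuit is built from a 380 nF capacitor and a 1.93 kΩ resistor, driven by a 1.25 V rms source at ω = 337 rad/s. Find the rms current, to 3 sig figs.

155 μA

X_C = 1/(ωC) = 7810 Ω
Z = 1930 − j7810 Ω
|Z| = √(1930² + 7810²) = 8040 Ω
I = V/|Z| = 1.25/8040 = 155 μA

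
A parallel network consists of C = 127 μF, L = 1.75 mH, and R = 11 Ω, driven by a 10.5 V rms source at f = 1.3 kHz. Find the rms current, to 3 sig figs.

10.2 A

ω = 2πf = 8168 rad/s
X_L = ωL = 14.3 Ω
X_C = 1/(ωC) = 0.964 Ω
Parallel: admittances add. Y = 1/R + 1/(jωL) + jωC
Y = (0.0909 + j0.967) S
|Y| = 0.972 S → |Z| = 1/|Y| = 1.03 Ω, ∠Z = −∠Y = -84.6°
I = V/|Z| = 10.5/1.03 = 10.2 A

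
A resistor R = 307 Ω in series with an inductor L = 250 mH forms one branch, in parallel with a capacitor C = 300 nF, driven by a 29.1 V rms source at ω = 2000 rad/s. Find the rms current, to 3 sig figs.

35.9 mA

X_L = ωL = 500 Ω
X_C = 1/(ωC) = 1670 Ω
Branch 1 (R+jX_L): Z₁ = 307 + j500 Ω, |Z₁| = 587 Ω
Branch 2 (−jX_C): Z₂ = −j1670 Ω
Parallel: Z = Z₁Z₂/(Z₁+Z₂), |Z| = 811 Ω, ∠Z = 43.7°
I = V/|Z| = 29.1/811 = 35.9 mA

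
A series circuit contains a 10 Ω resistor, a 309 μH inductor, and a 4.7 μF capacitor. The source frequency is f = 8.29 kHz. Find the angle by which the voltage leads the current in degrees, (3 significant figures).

50.2°

ω = 2πf = 52090 rad/s
X_L = ωL = 16.1 Ω
X_C = 1/(ωC) = 4.08 Ω
Net reactance X = X_L − X_C = 12.0 Ω
Z = 10.0 + j12.0 Ω
|Z| = √(10.0² + 12.0²) = 15.6 Ω
∠Z = arctan(12.0/10.0) = 50.2°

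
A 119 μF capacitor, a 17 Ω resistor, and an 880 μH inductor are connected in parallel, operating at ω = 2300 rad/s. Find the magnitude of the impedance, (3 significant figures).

4.38 Ω

X_L = ωL = 2.02 Ω
X_C = 1/(ωC) = 3.65 Ω
Parallel: admittances add. Y = 1/R + 1/(jωL) + jωC
Y = (0.0588 − j0.220) S
|Y| = 0.228 S → |Z| = 1/|Y| = 4.38 Ω, ∠Z = −∠Y = 75.1°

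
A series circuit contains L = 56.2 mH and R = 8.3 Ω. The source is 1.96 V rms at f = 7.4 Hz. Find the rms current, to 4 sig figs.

225.2 mA

ω = 2πf = 46.50 rad/s
X_L = ωL = 2.613 Ω
Z = 8.300 + j2.613 Ω
|Z| = √(8.300² + 2.613²) = 8.702 Ω
I = V/|Z| = 1.96/8.702 = 225.2 mA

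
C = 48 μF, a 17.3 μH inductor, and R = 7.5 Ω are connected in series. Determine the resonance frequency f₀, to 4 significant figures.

ω₀ = 1/√(LC) = 1/√(1.73e-05 × 4.8e-05) = 34700 rad/s
f₀ = ω₀/(2π) = 5.523 kHz

5.523 kHz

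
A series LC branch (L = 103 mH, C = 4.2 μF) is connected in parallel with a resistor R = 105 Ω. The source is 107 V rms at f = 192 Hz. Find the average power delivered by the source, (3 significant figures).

109 W

ω = 2πf = 1206 rad/s
X_L = ωL = 124 Ω
X_C = 1/(ωC) = 197 Ω
Branch 1: Z₁ = R = 105 Ω
Branch 2 (series LC): Z₂ = j(X_L − X_C) = −j73.1 Ω
Parallel: Z = Z₁Z₂/(Z₁+Z₂), |Z| = 60.0 Ω, ∠Z = -55.2°
I = V/|Z| = 1.78 A
P = VI cos φ = 107 × 1.78 × cos(-55.2°) = 109 W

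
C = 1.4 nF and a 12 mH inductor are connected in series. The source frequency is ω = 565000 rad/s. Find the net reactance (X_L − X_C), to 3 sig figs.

X_L = ωL = 6780 Ω
X_C = 1/(ωC) = 1260 Ω
X = 6780 − 1260 = 5520 Ω

5520 Ω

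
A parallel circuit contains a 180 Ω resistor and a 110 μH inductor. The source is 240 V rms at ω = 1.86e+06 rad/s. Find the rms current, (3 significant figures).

1.78 A

X_L = ωL = 205 Ω
Parallel: admittances add. Y = 1/R + 1/(jωL)
Y = (0.00556 − j0.00489) S
|Y| = 0.00740 S → |Z| = 1/|Y| = 135 Ω, ∠Z = −∠Y = 41.3°
I = V/|Z| = 240/135 = 1.78 A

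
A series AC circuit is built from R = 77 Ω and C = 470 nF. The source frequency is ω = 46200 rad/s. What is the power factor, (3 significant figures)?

X_C = 1/(ωC) = 46.1 Ω
Z = 77.0 − j46.1 Ω
|Z| = √(77.0² + 46.1²) = 89.7 Ω
∠Z = arctan(-46.1/77.0) = -30.9°
cos φ = cos(-30.9°) = 0.858

0.858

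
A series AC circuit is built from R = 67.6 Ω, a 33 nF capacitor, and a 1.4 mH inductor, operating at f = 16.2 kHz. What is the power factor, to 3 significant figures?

0.399

ω = 2πf = 101800 rad/s
X_L = ωL = 143 Ω
X_C = 1/(ωC) = 298 Ω
Net reactance X = X_L − X_C = -155 Ω
Z = 67.6 − j155 Ω
|Z| = √(67.6² + 155²) = 169 Ω
∠Z = arctan(-155/67.6) = -66.5°
cos φ = cos(-66.5°) = 0.399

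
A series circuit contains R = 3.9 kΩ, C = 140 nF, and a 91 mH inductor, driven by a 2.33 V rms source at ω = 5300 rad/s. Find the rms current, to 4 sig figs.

X_L = ωL = 482.3 Ω
X_C = 1/(ωC) = 1348 Ω
Net reactance X = X_L − X_C = -865.4 Ω
Z = 3900 − j865.4 Ω
|Z| = √(3900² + 865.4²) = 3995 Ω
I = V/|Z| = 2.33/3995 = 583.2 μA

583.2 μA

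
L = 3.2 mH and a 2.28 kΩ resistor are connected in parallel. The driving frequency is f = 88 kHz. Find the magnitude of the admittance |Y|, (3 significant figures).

715 μS

ω = 2πf = 552900 rad/s
X_L = ωL = 1770 Ω
Parallel: admittances add. Y = 1/R + 1/(jωL)
Y = (0.000439 − j0.000565) S
|Y| = 0.000715 S → |Z| = 1/|Y| = 1400 Ω, ∠Z = −∠Y = 52.2°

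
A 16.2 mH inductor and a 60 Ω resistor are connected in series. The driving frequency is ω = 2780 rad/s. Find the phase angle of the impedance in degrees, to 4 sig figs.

36.89°

X_L = ωL = 45.04 Ω
Z = 60.00 + j45.04 Ω
|Z| = √(60.00² + 45.04²) = 75.02 Ω
∠Z = arctan(45.04/60.00) = 36.89°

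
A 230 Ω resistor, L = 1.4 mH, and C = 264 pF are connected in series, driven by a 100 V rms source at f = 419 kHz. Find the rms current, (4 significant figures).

ω = 2πf = 2.633e+06 rad/s
X_L = ωL = 3686 Ω
X_C = 1/(ωC) = 1439 Ω
Net reactance X = X_L − X_C = 2247 Ω
Z = 230.0 + j2247 Ω
|Z| = √(230.0² + 2247²) = 2259 Ω
I = V/|Z| = 100/2259 = 44.27 mA

44.27 mA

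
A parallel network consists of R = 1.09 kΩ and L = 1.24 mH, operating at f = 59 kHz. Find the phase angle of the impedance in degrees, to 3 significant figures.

67.1°

ω = 2πf = 370700 rad/s
X_L = ωL = 460 Ω
Parallel: admittances add. Y = 1/R + 1/(jωL)
Y = (0.000917 − j0.00218) S
|Y| = 0.00236 S → |Z| = 1/|Y| = 424 Ω, ∠Z = −∠Y = 67.1°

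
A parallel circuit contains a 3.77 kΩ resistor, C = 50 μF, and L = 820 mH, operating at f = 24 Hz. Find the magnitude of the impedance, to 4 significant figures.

1644 Ω

ω = 2πf = 150.8 rad/s
X_L = ωL = 123.7 Ω
X_C = 1/(ωC) = 132.6 Ω
Parallel: admittances add. Y = 1/R + 1/(jωL) + jωC
Y = (0.0002653 − j0.0005473) S
|Y| = 0.0006082 S → |Z| = 1/|Y| = 1644 Ω, ∠Z = −∠Y = 64.14°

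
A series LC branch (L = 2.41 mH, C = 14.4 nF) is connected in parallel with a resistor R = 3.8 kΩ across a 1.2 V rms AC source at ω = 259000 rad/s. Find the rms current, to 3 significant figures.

3.38 mA

X_L = ωL = 624 Ω
X_C = 1/(ωC) = 268 Ω
Branch 1: Z₁ = R = 3800 Ω
Branch 2 (series LC): Z₂ = j(X_L − X_C) = j356 Ω
Parallel: Z = Z₁Z₂/(Z₁+Z₂), |Z| = 355 Ω, ∠Z = 84.6°
I = V/|Z| = 1.2/355 = 3.38 mA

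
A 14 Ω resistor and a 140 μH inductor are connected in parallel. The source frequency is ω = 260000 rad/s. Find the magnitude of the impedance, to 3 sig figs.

X_L = ωL = 36.4 Ω
Parallel: admittances add. Y = 1/R + 1/(jωL)
Y = (0.0714 − j0.0275) S
|Y| = 0.0765 S → |Z| = 1/|Y| = 13.1 Ω, ∠Z = −∠Y = 21.0°

13.1 Ω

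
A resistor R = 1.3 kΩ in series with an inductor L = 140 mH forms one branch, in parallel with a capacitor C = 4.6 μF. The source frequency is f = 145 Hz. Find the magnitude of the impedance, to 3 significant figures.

239 Ω

ω = 2πf = 911.1 rad/s
X_L = ωL = 128 Ω
X_C = 1/(ωC) = 239 Ω
Branch 1 (R+jX_L): Z₁ = 1300 + j128 Ω, |Z₁| = 1310 Ω
Branch 2 (−jX_C): Z₂ = −j239 Ω
Parallel: Z = Z₁Z₂/(Z₁+Z₂), |Z| = 239 Ω, ∠Z = -79.5°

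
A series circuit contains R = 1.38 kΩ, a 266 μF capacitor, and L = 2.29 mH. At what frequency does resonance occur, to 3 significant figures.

204 Hz

ω₀ = 1/√(LC) = 1/√(0.00229 × 0.000266) = 1281 rad/s
f₀ = ω₀/(2π) = 204 Hz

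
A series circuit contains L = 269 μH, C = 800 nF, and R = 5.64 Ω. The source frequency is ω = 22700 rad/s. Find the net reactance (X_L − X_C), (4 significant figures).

-48.96 Ω

X_L = ωL = 6.106 Ω
X_C = 1/(ωC) = 55.07 Ω
X = 6.106 − 55.07 = -48.96 Ω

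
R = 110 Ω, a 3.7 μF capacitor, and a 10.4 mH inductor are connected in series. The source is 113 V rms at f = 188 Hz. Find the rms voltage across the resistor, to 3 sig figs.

ω = 2πf = 1181 rad/s
X_L = ωL = 12.3 Ω
X_C = 1/(ωC) = 229 Ω
Net reactance X = X_L − X_C = -217 Ω
Z = 110 − j217 Ω
|Z| = √(110² + 217²) = 243 Ω
I = V/|Z| = 465 mA
V_R = I·|Z_R| = 0.465 × 110 = 51.2 V

51.2 V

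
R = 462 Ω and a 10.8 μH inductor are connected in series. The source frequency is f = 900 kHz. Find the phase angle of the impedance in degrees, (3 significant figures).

ω = 2πf = 5.655e+06 rad/s
X_L = ωL = 61.1 Ω
Z = 462 + j61.1 Ω
|Z| = √(462² + 61.1²) = 466 Ω
∠Z = arctan(61.1/462) = 7.53°

7.53°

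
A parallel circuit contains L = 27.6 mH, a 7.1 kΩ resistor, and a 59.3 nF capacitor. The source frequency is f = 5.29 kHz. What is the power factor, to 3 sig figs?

ω = 2πf = 33240 rad/s
X_L = ωL = 917 Ω
X_C = 1/(ωC) = 507 Ω
Parallel: admittances add. Y = 1/R + 1/(jωL) + jωC
Y = (0.000141 + j0.000881) S
|Y| = 0.000892 S → |Z| = 1/|Y| = 1120 Ω, ∠Z = −∠Y = -80.9°
cos φ = cos(-80.9°) = 0.158

0.158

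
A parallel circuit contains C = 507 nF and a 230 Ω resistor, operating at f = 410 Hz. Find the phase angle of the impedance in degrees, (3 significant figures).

ω = 2πf = 2576 rad/s
X_C = 1/(ωC) = 766 Ω
Parallel: admittances add. Y = 1/R + jωC
Y = (0.00435 + j0.00131) S
|Y| = 0.00454 S → |Z| = 1/|Y| = 220 Ω, ∠Z = −∠Y = -16.7°

-16.7°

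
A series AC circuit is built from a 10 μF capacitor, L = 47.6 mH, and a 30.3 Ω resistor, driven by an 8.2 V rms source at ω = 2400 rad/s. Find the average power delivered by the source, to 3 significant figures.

X_L = ωL = 114 Ω
X_C = 1/(ωC) = 41.7 Ω
Net reactance X = X_L − X_C = 72.6 Ω
Z = 30.3 + j72.6 Ω
|Z| = √(30.3² + 72.6²) = 78.6 Ω
∠Z = arctan(72.6/30.3) = 67.3°
I = V/|Z| = 104 mA
P = VI cos φ = 8.2 × 0.104 × cos(67.3°) = 329 mW

329 mW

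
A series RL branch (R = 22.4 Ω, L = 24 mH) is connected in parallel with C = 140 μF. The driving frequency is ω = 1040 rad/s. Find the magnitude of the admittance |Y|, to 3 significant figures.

X_L = ωL = 25.0 Ω
X_C = 1/(ωC) = 6.87 Ω
Branch 1 (R+jX_L): Z₁ = 22.4 + j25.0 Ω, |Z₁| = 33.5 Ω
Branch 2 (−jX_C): Z₂ = −j6.87 Ω
Parallel: Z = Z₁Z₂/(Z₁+Z₂), |Z| = 8.00 Ω, ∠Z = -80.8°
|Y| = 1/|Z| = 125 mS

125 mS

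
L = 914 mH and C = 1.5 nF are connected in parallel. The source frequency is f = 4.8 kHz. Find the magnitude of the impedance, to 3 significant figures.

112000 Ω

ω = 2πf = 30160 rad/s
X_L = ωL = 27600 Ω
X_C = 1/(ωC) = 22100 Ω
Parallel: admittances add. Y = 1/(jωL) + jωC
Y = (0 + j8.96e-06) S
|Y| = 8.96e-06 S → |Z| = 1/|Y| = 112000 Ω, ∠Z = −∠Y = -90.0°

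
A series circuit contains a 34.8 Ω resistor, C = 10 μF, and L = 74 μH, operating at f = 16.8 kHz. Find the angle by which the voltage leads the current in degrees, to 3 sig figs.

11.2°

ω = 2πf = 105600 rad/s
X_L = ωL = 7.81 Ω
X_C = 1/(ωC) = 0.947 Ω
Net reactance X = X_L − X_C = 6.86 Ω
Z = 34.8 + j6.86 Ω
|Z| = √(34.8² + 6.86²) = 35.5 Ω
∠Z = arctan(6.86/34.8) = 11.2°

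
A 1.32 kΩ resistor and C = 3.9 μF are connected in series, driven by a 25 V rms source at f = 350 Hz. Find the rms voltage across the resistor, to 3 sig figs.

24.9 V

ω = 2πf = 2199 rad/s
X_C = 1/(ωC) = 117 Ω
Z = 1320 − j117 Ω
|Z| = √(1320² + 117²) = 1330 Ω
I = V/|Z| = 18.9 mA
V_R = I·|Z_R| = 0.0189 × 1320 = 24.9 V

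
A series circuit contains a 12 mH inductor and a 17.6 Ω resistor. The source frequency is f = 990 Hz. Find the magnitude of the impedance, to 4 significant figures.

ω = 2πf = 6220 rad/s
X_L = ωL = 74.64 Ω
Z = 17.60 + j74.64 Ω
|Z| = √(17.60² + 74.64²) = 76.69 Ω

76.69 Ω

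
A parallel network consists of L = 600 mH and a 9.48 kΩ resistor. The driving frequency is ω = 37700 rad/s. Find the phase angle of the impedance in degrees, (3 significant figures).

22.7°

X_L = ωL = 22600 Ω
Parallel: admittances add. Y = 1/R + 1/(jωL)
Y = (0.000105 − j4.42e-05) S
|Y| = 0.000114 S → |Z| = 1/|Y| = 8740 Ω, ∠Z = −∠Y = 22.7°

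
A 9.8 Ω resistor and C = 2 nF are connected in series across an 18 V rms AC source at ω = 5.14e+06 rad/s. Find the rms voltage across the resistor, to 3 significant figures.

1.80 V

X_C = 1/(ωC) = 97.3 Ω
Z = 9.80 − j97.3 Ω
|Z| = √(9.80² + 97.3²) = 97.8 Ω
I = V/|Z| = 184 mA
V_R = I·|Z_R| = 0.184 × 9.80 = 1.80 V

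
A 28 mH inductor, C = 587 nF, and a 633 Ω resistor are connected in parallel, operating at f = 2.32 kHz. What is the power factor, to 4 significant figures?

ω = 2πf = 14580 rad/s
X_L = ωL = 408.2 Ω
X_C = 1/(ωC) = 116.9 Ω
Parallel: admittances add. Y = 1/R + 1/(jωL) + jωC
Y = (0.001580 + j0.006107) S
|Y| = 0.006308 S → |Z| = 1/|Y| = 158.5 Ω, ∠Z = −∠Y = -75.50°
cos φ = cos(-75.50°) = 0.2505

0.2505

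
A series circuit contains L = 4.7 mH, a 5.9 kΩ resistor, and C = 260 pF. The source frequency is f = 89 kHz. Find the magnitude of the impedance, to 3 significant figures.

ω = 2πf = 559200 rad/s
X_L = ωL = 2630 Ω
X_C = 1/(ωC) = 6880 Ω
Net reactance X = X_L − X_C = -4250 Ω
Z = 5900 − j4250 Ω
|Z| = √(5900² + 4250²) = 7270 Ω

7270 Ω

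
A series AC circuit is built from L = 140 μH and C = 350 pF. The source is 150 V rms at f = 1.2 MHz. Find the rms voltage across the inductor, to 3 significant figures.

ω = 2πf = 7.54e+06 rad/s
X_L = ωL = 1060 Ω
X_C = 1/(ωC) = 379 Ω
Net reactance X = X_L − X_C = 677 Ω
Z = j677 Ω
|Z| = √(0² + 677²) = 677 Ω
I = V/|Z| = 222 mA
V_L = I·|Z_L| = 0.222 × 1060 = 234 V

234 V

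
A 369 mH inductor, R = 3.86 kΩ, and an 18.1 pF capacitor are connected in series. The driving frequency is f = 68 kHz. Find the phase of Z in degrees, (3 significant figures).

82.2°

ω = 2πf = 427300 rad/s
X_L = ωL = 158000 Ω
X_C = 1/(ωC) = 129000 Ω
Net reactance X = X_L − X_C = 28300 Ω
Z = 3860 + j28300 Ω
|Z| = √(3860² + 28300²) = 28600 Ω
∠Z = arctan(28300/3860) = 82.2°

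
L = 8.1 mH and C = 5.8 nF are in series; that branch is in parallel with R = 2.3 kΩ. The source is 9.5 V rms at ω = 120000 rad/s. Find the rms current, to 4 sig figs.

20.85 mA

X_L = ωL = 972.0 Ω
X_C = 1/(ωC) = 1437 Ω
Branch 1: Z₁ = R = 2300 Ω
Branch 2 (series LC): Z₂ = j(X_L − X_C) = −j464.8 Ω
Parallel: Z = Z₁Z₂/(Z₁+Z₂), |Z| = 455.6 Ω, ∠Z = -78.58°
I = V/|Z| = 9.5/455.6 = 20.85 mA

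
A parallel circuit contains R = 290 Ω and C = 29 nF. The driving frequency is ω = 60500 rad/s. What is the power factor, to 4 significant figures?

0.8913

X_C = 1/(ωC) = 570.0 Ω
Parallel: admittances add. Y = 1/R + jωC
Y = (0.003448 + j0.001755) S
|Y| = 0.003869 S → |Z| = 1/|Y| = 258.5 Ω, ∠Z = −∠Y = -26.97°
cos φ = cos(-26.97°) = 0.8913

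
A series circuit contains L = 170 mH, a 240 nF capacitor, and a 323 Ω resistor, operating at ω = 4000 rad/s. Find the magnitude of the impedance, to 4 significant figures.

X_L = ωL = 680.0 Ω
X_C = 1/(ωC) = 1042 Ω
Net reactance X = X_L − X_C = -361.7 Ω
Z = 323.0 − j361.7 Ω
|Z| = √(323.0² + 361.7²) = 484.9 Ω

484.9 Ω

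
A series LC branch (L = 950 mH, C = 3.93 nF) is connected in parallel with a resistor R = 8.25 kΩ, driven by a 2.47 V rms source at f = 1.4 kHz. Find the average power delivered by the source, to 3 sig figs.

ω = 2πf = 8796 rad/s
X_L = ωL = 8360 Ω
X_C = 1/(ωC) = 28900 Ω
Branch 1: Z₁ = R = 8250 Ω
Branch 2 (series LC): Z₂ = j(X_L − X_C) = −j20600 Ω
Parallel: Z = Z₁Z₂/(Z₁+Z₂), |Z| = 7660 Ω, ∠Z = -21.9°
I = V/|Z| = 323 μA
P = VI cos φ = 2.47 × 0.000323 × cos(-21.9°) = 740 μW

740 μW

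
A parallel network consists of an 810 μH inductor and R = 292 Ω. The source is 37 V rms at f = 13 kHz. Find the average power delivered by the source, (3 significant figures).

ω = 2πf = 81680 rad/s
X_L = ωL = 66.2 Ω
Parallel: admittances add. Y = 1/R + 1/(jωL)
Y = (0.00342 − j0.0151) S
|Y| = 0.0155 S → |Z| = 1/|Y| = 64.5 Ω, ∠Z = −∠Y = 77.2°
I = V/|Z| = 573 mA
P = VI cos φ = 37 × 0.573 × cos(77.2°) = 4.69 W

4.69 W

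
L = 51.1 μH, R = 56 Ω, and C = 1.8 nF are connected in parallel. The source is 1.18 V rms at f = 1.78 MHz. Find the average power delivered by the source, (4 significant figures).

ω = 2πf = 1.118e+07 rad/s
X_L = ωL = 571.5 Ω
X_C = 1/(ωC) = 49.67 Ω
Parallel: admittances add. Y = 1/R + 1/(jωL) + jωC
Y = (0.01786 + j0.01838) S
|Y| = 0.02563 S → |Z| = 1/|Y| = 39.02 Ω, ∠Z = −∠Y = -45.83°
I = V/|Z| = 30.24 mA
P = VI cos φ = 1.18 × 0.03024 × cos(-45.83°) = 24.86 mW

24.86 mW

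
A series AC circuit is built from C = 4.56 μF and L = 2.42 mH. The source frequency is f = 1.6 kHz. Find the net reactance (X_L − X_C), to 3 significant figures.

2.51 Ω

ω = 2πf = 10050 rad/s
X_L = ωL = 24.3 Ω
X_C = 1/(ωC) = 21.8 Ω
X = 24.3 − 21.8 = 2.51 Ω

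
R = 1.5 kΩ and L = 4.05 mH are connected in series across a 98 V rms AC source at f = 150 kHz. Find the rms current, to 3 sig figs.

ω = 2πf = 942500 rad/s
X_L = ωL = 3820 Ω
Z = 1500 + j3820 Ω
|Z| = √(1500² + 3820²) = 4100 Ω
I = V/|Z| = 98/4100 = 23.9 mA

23.9 mA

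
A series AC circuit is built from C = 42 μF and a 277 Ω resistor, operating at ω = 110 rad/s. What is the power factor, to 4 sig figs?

0.7880

X_C = 1/(ωC) = 216.5 Ω
Z = 277.0 − j216.5 Ω
|Z| = √(277.0² + 216.5²) = 351.5 Ω
∠Z = arctan(-216.5/277.0) = -38.00°
cos φ = cos(-38.00°) = 0.7880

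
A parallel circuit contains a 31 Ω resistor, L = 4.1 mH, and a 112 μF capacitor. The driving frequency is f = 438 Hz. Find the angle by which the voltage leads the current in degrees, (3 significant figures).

ω = 2πf = 2752 rad/s
X_L = ωL = 11.3 Ω
X_C = 1/(ωC) = 3.24 Ω
Parallel: admittances add. Y = 1/R + 1/(jωL) + jωC
Y = (0.0323 + j0.220) S
|Y| = 0.222 S → |Z| = 1/|Y| = 4.51 Ω, ∠Z = −∠Y = -81.6°

-81.6°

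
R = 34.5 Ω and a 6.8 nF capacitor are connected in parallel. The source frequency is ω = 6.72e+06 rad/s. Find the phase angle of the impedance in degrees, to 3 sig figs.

X_C = 1/(ωC) = 21.9 Ω
Parallel: admittances add. Y = 1/R + jωC
Y = (0.0290 + j0.0457) S
|Y| = 0.0541 S → |Z| = 1/|Y| = 18.5 Ω, ∠Z = −∠Y = -57.6°

-57.6°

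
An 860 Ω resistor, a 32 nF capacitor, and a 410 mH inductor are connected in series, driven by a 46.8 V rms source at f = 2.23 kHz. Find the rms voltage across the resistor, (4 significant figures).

11.12 V

ω = 2πf = 14010 rad/s
X_L = ωL = 5745 Ω
X_C = 1/(ωC) = 2230 Ω
Net reactance X = X_L − X_C = 3514 Ω
Z = 860.0 + j3514 Ω
|Z| = √(860.0² + 3514²) = 3618 Ω
I = V/|Z| = 12.93 mA
V_R = I·|Z_R| = 0.01293 × 860.0 = 11.12 V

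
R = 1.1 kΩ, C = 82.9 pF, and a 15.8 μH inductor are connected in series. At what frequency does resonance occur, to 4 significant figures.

ω₀ = 1/√(LC) = 1/√(1.58e-05 × 8.29e-11) = 2.763e+07 rad/s
f₀ = ω₀/(2π) = 4.398 MHz

4.398 MHz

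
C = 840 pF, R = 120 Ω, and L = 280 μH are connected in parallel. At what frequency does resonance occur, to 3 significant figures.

328 kHz

ω₀ = 1/√(LC) = 1/√(0.00028 × 8.4e-10) = 2.062e+06 rad/s
f₀ = ω₀/(2π) = 328 kHz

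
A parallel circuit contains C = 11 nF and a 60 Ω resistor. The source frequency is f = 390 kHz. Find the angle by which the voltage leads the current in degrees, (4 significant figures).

ω = 2πf = 2.45e+06 rad/s
X_C = 1/(ωC) = 37.10 Ω
Parallel: admittances add. Y = 1/R + jωC
Y = (0.01667 + j0.02695) S
|Y| = 0.03169 S → |Z| = 1/|Y| = 31.55 Ω, ∠Z = −∠Y = -58.27°

-58.27°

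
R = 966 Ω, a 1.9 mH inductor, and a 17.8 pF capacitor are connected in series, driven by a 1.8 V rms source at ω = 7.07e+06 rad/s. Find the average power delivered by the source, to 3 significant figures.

101 μW

X_L = ωL = 13400 Ω
X_C = 1/(ωC) = 7950 Ω
Net reactance X = X_L − X_C = 5490 Ω
Z = 966 + j5490 Ω
|Z| = √(966² + 5490²) = 5570 Ω
∠Z = arctan(5490/966) = 80.0°
I = V/|Z| = 323 μA
P = VI cos φ = 1.8 × 0.000323 × cos(80.0°) = 101 μW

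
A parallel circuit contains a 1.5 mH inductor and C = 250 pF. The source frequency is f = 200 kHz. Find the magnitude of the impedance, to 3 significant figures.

ω = 2πf = 1.257e+06 rad/s
X_L = ωL = 1880 Ω
X_C = 1/(ωC) = 3180 Ω
Parallel: admittances add. Y = 1/(jωL) + jωC
Y = (0 − j0.000216) S
|Y| = 0.000216 S → |Z| = 1/|Y| = 4620 Ω, ∠Z = −∠Y = 90.0°

4620 Ω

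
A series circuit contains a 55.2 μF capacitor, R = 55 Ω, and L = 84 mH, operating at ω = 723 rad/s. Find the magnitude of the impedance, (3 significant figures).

X_L = ωL = 60.7 Ω
X_C = 1/(ωC) = 25.1 Ω
Net reactance X = X_L − X_C = 35.7 Ω
Z = 55.0 + j35.7 Ω
|Z| = √(55.0² + 35.7²) = 65.6 Ω

65.6 Ω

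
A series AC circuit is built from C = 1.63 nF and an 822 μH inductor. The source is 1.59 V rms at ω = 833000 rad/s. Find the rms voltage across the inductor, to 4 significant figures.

X_L = ωL = 684.7 Ω
X_C = 1/(ωC) = 736.5 Ω
Net reactance X = X_L − X_C = -51.76 Ω
Z = − j51.76 Ω
|Z| = √(0² + 51.76²) = 51.76 Ω
I = V/|Z| = 30.72 mA
V_L = I·|Z_L| = 0.03072 × 684.7 = 21.03 V

21.03 V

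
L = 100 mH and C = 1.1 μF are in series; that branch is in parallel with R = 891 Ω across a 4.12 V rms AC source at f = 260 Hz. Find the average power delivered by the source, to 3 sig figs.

ω = 2πf = 1634 rad/s
X_L = ωL = 163 Ω
X_C = 1/(ωC) = 556 Ω
Branch 1: Z₁ = R = 891 Ω
Branch 2 (series LC): Z₂ = j(X_L − X_C) = −j393 Ω
Parallel: Z = Z₁Z₂/(Z₁+Z₂), |Z| = 360 Ω, ∠Z = -66.2°
I = V/|Z| = 11.5 mA
P = VI cos φ = 4.12 × 0.0115 × cos(-66.2°) = 19.1 mW

19.1 mW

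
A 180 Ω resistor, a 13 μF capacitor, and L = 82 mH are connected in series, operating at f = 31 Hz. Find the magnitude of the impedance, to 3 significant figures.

ω = 2πf = 194.8 rad/s
X_L = ωL = 16.0 Ω
X_C = 1/(ωC) = 395 Ω
Net reactance X = X_L − X_C = -379 Ω
Z = 180 − j379 Ω
|Z| = √(180² + 379²) = 420 Ω

420 Ω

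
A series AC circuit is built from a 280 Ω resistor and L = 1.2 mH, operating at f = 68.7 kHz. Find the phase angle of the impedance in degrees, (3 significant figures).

ω = 2πf = 431700 rad/s
X_L = ωL = 518 Ω
Z = 280 + j518 Ω
|Z| = √(280² + 518²) = 589 Ω
∠Z = arctan(518/280) = 61.6°

61.6°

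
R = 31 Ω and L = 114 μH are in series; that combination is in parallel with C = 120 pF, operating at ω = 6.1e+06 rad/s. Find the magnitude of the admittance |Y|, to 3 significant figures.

X_L = ωL = 695 Ω
X_C = 1/(ωC) = 1370 Ω
Branch 1 (R+jX_L): Z₁ = 31.0 + j695 Ω, |Z₁| = 696 Ω
Branch 2 (−jX_C): Z₂ = −j1370 Ω
Parallel: Z = Z₁Z₂/(Z₁+Z₂), |Z| = 1420 Ω, ∠Z = 84.8°
|Y| = 1/|Z| = 706 μS

706 μS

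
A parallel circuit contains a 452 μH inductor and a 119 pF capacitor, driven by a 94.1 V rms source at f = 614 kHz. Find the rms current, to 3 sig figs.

ω = 2πf = 3.858e+06 rad/s
X_L = ωL = 1740 Ω
X_C = 1/(ωC) = 2180 Ω
Parallel: admittances add. Y = 1/(jωL) + jωC
Y = (0 − j0.000114) S
|Y| = 0.000114 S → |Z| = 1/|Y| = 8740 Ω, ∠Z = −∠Y = 90.0°
I = V/|Z| = 94.1/8740 = 10.8 mA

10.8 mA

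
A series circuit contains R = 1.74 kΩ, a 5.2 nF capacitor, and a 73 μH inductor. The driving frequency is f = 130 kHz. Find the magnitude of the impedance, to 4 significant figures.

ω = 2πf = 816800 rad/s
X_L = ωL = 59.63 Ω
X_C = 1/(ωC) = 235.4 Ω
Net reactance X = X_L − X_C = -175.8 Ω
Z = 1740 − j175.8 Ω
|Z| = √(1740² + 175.8²) = 1749 Ω

1749 Ω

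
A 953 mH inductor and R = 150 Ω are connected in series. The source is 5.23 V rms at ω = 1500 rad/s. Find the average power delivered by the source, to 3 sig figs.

X_L = ωL = 1430 Ω
Z = 150 + j1430 Ω
|Z| = √(150² + 1430²) = 1440 Ω
∠Z = arctan(1430/150) = 84.0°
I = V/|Z| = 3.64 mA
P = VI cos φ = 5.23 × 0.00364 × cos(84.0°) = 1.99 mW

1.99 mW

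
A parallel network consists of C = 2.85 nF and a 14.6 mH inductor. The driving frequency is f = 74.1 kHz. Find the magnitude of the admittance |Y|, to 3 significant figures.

ω = 2πf = 465600 rad/s
X_L = ωL = 6800 Ω
X_C = 1/(ωC) = 754 Ω
Parallel: admittances add. Y = 1/(jωL) + jωC
Y = (0 + j0.00118) S
|Y| = 0.00118 S → |Z| = 1/|Y| = 848 Ω, ∠Z = −∠Y = -90.0°

1.18 mS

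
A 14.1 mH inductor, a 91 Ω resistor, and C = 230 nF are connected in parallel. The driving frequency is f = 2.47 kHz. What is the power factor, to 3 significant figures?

ω = 2πf = 15520 rad/s
X_L = ωL = 219 Ω
X_C = 1/(ωC) = 280 Ω
Parallel: admittances add. Y = 1/R + 1/(jωL) + jωC
Y = (0.0110 − j0.00100) S
|Y| = 0.0110 S → |Z| = 1/|Y| = 90.6 Ω, ∠Z = −∠Y = 5.20°
cos φ = cos(5.20°) = 0.996

0.996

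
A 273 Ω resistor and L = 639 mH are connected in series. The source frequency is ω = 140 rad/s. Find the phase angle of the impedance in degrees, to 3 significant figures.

18.1°

X_L = ωL = 89.5 Ω
Z = 273 + j89.5 Ω
|Z| = √(273² + 89.5²) = 287 Ω
∠Z = arctan(89.5/273) = 18.1°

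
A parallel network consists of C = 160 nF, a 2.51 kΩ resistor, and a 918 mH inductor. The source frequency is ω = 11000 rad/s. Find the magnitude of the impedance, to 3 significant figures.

X_L = ωL = 10100 Ω
X_C = 1/(ωC) = 568 Ω
Parallel: admittances add. Y = 1/R + 1/(jωL) + jωC
Y = (0.000398 + j0.00166) S
|Y| = 0.00171 S → |Z| = 1/|Y| = 585 Ω, ∠Z = −∠Y = -76.5°

585 Ω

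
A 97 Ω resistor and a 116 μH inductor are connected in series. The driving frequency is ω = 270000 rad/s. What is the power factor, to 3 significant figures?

X_L = ωL = 31.3 Ω
Z = 97.0 + j31.3 Ω
|Z| = √(97.0² + 31.3²) = 102 Ω
∠Z = arctan(31.3/97.0) = 17.9°
cos φ = cos(17.9°) = 0.952

0.952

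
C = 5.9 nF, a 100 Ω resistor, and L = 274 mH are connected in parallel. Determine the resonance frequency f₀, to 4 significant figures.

ω₀ = 1/√(LC) = 1/√(0.274 × 5.9e-09) = 24870 rad/s
f₀ = ω₀/(2π) = 3.958 kHz

3.958 kHz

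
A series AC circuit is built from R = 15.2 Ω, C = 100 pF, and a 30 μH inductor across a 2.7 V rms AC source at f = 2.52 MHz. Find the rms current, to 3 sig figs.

17.2 mA

ω = 2πf = 1.583e+07 rad/s
X_L = ωL = 475 Ω
X_C = 1/(ωC) = 632 Ω
Net reactance X = X_L − X_C = -157 Ω
Z = 15.2 − j157 Ω
|Z| = √(15.2² + 157²) = 157 Ω
I = V/|Z| = 2.7/157 = 17.2 mA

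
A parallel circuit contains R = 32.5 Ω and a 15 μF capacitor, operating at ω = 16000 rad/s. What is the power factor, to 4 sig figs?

0.1272

X_C = 1/(ωC) = 4.167 Ω
Parallel: admittances add. Y = 1/R + jωC
Y = (0.03077 + j0.2400) S
|Y| = 0.2420 S → |Z| = 1/|Y| = 4.133 Ω, ∠Z = −∠Y = -82.69°
cos φ = cos(-82.69°) = 0.1272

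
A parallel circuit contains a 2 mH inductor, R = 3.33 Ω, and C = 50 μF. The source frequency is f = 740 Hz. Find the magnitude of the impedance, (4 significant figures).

3.075 Ω

ω = 2πf = 4650 rad/s
X_L = ωL = 9.299 Ω
X_C = 1/(ωC) = 4.301 Ω
Parallel: admittances add. Y = 1/R + 1/(jωL) + jωC
Y = (0.3003 + j0.1249) S
|Y| = 0.3253 S → |Z| = 1/|Y| = 3.075 Ω, ∠Z = −∠Y = -22.59°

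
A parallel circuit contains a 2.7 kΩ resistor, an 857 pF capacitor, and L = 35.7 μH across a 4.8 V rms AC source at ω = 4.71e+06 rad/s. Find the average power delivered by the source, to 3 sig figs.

8.53 mW

X_L = ωL = 168 Ω
X_C = 1/(ωC) = 248 Ω
Parallel: admittances add. Y = 1/R + 1/(jωL) + jωC
Y = (0.000370 − j0.00191) S
|Y| = 0.00195 S → |Z| = 1/|Y| = 514 Ω, ∠Z = −∠Y = 79.0°
I = V/|Z| = 9.34 mA
P = VI cos φ = 4.8 × 0.00934 × cos(79.0°) = 8.53 mW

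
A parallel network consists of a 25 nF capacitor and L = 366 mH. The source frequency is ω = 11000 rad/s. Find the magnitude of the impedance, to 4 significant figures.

X_L = ωL = 4026 Ω
X_C = 1/(ωC) = 3636 Ω
Parallel: admittances add. Y = 1/(jωL) + jωC
Y = (0 + j2.661e-05) S
|Y| = 2.661e-05 S → |Z| = 1/|Y| = 37570 Ω, ∠Z = −∠Y = -90.00°

37570 Ω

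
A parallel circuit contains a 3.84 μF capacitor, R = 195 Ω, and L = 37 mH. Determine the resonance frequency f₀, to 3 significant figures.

ω₀ = 1/√(LC) = 1/√(0.037 × 3.84e-06) = 2653 rad/s
f₀ = ω₀/(2π) = 422 Hz

422 Hz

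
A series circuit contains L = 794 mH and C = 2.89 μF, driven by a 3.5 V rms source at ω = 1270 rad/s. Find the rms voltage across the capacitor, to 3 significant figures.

X_L = ωL = 1010 Ω
X_C = 1/(ωC) = 272 Ω
Net reactance X = X_L − X_C = 736 Ω
Z = j736 Ω
|Z| = √(0² + 736²) = 736 Ω
I = V/|Z| = 4.76 mA
V_C = I·|Z_C| = 0.00476 × 272 = 1.30 V

1.30 V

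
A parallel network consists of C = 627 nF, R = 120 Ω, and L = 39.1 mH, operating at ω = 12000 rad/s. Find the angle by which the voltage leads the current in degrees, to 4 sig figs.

X_L = ωL = 469.2 Ω
X_C = 1/(ωC) = 132.9 Ω
Parallel: admittances add. Y = 1/R + 1/(jωL) + jωC
Y = (0.008333 + j0.005393) S
|Y| = 0.009926 S → |Z| = 1/|Y| = 100.7 Ω, ∠Z = −∠Y = -32.91°

-32.91°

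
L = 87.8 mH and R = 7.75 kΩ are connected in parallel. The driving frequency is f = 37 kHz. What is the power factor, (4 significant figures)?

0.9349

ω = 2πf = 232500 rad/s
X_L = ωL = 20410 Ω
Parallel: admittances add. Y = 1/R + 1/(jωL)
Y = (0.0001290 − j4.899e-05) S
|Y| = 0.0001380 S → |Z| = 1/|Y| = 7245 Ω, ∠Z = −∠Y = 20.79°
cos φ = cos(20.79°) = 0.9349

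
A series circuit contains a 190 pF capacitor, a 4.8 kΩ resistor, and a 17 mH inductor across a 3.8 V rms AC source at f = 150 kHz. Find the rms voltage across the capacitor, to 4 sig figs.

ω = 2πf = 942500 rad/s
X_L = ωL = 16020 Ω
X_C = 1/(ωC) = 5584 Ω
Net reactance X = X_L − X_C = 10440 Ω
Z = 4800 + j10440 Ω
|Z| = √(4800² + 10440²) = 11490 Ω
I = V/|Z| = 330.8 μA
V_C = I·|Z_C| = 0.0003308 × 5584 = 1.847 V

1.847 V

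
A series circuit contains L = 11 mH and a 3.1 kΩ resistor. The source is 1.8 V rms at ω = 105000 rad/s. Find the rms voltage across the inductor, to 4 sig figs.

X_L = ωL = 1155 Ω
Z = 3100 + j1155 Ω
|Z| = √(3100² + 1155²) = 3308 Ω
I = V/|Z| = 544.1 μA
V_L = I·|Z_L| = 0.0005441 × 1155 = 0.6284 V

0.6284 V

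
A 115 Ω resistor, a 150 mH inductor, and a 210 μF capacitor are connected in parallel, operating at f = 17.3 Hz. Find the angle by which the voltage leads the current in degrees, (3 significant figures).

ω = 2πf = 108.7 rad/s
X_L = ωL = 16.3 Ω
X_C = 1/(ωC) = 43.8 Ω
Parallel: admittances add. Y = 1/R + 1/(jωL) + jωC
Y = (0.00870 − j0.0385) S
|Y| = 0.0395 S → |Z| = 1/|Y| = 25.3 Ω, ∠Z = −∠Y = 77.3°

77.3°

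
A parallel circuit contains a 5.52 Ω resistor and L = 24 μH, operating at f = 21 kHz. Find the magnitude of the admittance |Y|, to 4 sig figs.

ω = 2πf = 131900 rad/s
X_L = ωL = 3.167 Ω
Parallel: admittances add. Y = 1/R + 1/(jωL)
Y = (0.1812 − j0.3158) S
|Y| = 0.3641 S → |Z| = 1/|Y| = 2.747 Ω, ∠Z = −∠Y = 60.16°

364.1 mS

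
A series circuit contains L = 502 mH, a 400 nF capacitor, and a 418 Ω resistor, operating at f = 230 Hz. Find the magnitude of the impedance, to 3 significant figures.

1090 Ω

ω = 2πf = 1445 rad/s
X_L = ωL = 725 Ω
X_C = 1/(ωC) = 1730 Ω
Net reactance X = X_L − X_C = -1000 Ω
Z = 418 − j1000 Ω
|Z| = √(418² + 1000²) = 1090 Ω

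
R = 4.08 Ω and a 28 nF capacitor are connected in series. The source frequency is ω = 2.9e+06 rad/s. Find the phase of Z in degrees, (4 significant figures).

X_C = 1/(ωC) = 12.32 Ω
Z = 4.080 − j12.32 Ω
|Z| = √(4.080² + 12.32²) = 12.97 Ω
∠Z = arctan(-12.32/4.080) = -71.67°

-71.67°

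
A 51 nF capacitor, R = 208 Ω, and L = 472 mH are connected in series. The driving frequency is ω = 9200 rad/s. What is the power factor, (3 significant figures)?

0.0937

X_L = ωL = 4340 Ω
X_C = 1/(ωC) = 2130 Ω
Net reactance X = X_L − X_C = 2210 Ω
Z = 208 + j2210 Ω
|Z| = √(208² + 2210²) = 2220 Ω
∠Z = arctan(2210/208) = 84.6°
cos φ = cos(84.6°) = 0.0937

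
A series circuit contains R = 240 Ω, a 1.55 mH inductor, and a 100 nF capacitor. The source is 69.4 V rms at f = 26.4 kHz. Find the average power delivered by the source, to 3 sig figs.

12.0 W

ω = 2πf = 165900 rad/s
X_L = ωL = 257 Ω
X_C = 1/(ωC) = 60.3 Ω
Net reactance X = X_L − X_C = 197 Ω
Z = 240 + j197 Ω
|Z| = √(240² + 197²) = 310 Ω
∠Z = arctan(197/240) = 39.4°
I = V/|Z| = 224 mA
P = VI cos φ = 69.4 × 0.224 × cos(39.4°) = 12.0 W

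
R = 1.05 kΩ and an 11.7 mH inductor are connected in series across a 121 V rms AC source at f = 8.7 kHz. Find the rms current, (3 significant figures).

ω = 2πf = 54660 rad/s
X_L = ωL = 640 Ω
Z = 1050 + j640 Ω
|Z| = √(1050² + 640²) = 1230 Ω
I = V/|Z| = 121/1230 = 98.4 mA

98.4 mA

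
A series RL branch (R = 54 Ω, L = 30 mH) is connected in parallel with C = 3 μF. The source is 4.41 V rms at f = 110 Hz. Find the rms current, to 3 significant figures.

ω = 2πf = 691.2 rad/s
X_L = ωL = 20.7 Ω
X_C = 1/(ωC) = 482 Ω
Branch 1 (R+jX_L): Z₁ = 54.0 + j20.7 Ω, |Z₁| = 57.8 Ω
Branch 2 (−jX_C): Z₂ = −j482 Ω
Parallel: Z = Z₁Z₂/(Z₁+Z₂), |Z| = 60.0 Ω, ∠Z = 14.3°
I = V/|Z| = 4.41/60.0 = 73.5 mA

73.5 mA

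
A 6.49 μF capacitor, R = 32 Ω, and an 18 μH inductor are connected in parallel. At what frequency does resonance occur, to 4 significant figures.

ω₀ = 1/√(LC) = 1/√(1.8e-05 × 6.49e-06) = 92520 rad/s
f₀ = ω₀/(2π) = 14.73 kHz

14.73 kHz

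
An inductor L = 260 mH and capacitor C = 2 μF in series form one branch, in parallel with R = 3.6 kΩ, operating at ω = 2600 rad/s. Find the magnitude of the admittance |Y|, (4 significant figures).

X_L = ωL = 676.0 Ω
X_C = 1/(ωC) = 192.3 Ω
Branch 1: Z₁ = R = 3600 Ω
Branch 2 (series LC): Z₂ = j(X_L − X_C) = j483.7 Ω
Parallel: Z = Z₁Z₂/(Z₁+Z₂), |Z| = 479.4 Ω, ∠Z = 82.35°
|Y| = 1/|Z| = 2.086 mS

2.086 mS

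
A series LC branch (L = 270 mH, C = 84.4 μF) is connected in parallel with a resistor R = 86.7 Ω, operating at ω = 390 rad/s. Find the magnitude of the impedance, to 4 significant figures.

X_L = ωL = 105.3 Ω
X_C = 1/(ωC) = 30.38 Ω
Branch 1: Z₁ = R = 86.70 Ω
Branch 2 (series LC): Z₂ = j(X_L − X_C) = j74.92 Ω
Parallel: Z = Z₁Z₂/(Z₁+Z₂), |Z| = 56.69 Ω, ∠Z = 49.17°

56.69 Ω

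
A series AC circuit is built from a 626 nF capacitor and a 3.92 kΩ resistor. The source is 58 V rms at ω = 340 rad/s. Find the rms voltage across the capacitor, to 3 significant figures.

44.5 V

X_C = 1/(ωC) = 4700 Ω
Z = 3920 − j4700 Ω
|Z| = √(3920² + 4700²) = 6120 Ω
I = V/|Z| = 9.48 mA
V_C = I·|Z_C| = 0.00948 × 4700 = 44.5 V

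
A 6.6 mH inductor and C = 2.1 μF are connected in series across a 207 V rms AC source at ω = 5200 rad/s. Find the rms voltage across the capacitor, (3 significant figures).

331 V

X_L = ωL = 34.3 Ω
X_C = 1/(ωC) = 91.6 Ω
Net reactance X = X_L − X_C = -57.3 Ω
Z = − j57.3 Ω
|Z| = √(0² + 57.3²) = 57.3 Ω
I = V/|Z| = 3.62 A
V_C = I·|Z_C| = 3.62 × 91.6 = 331 V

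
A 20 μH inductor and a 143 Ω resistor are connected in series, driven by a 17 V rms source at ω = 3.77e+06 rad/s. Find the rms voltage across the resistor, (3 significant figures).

15.0 V

X_L = ωL = 75.4 Ω
Z = 143 + j75.4 Ω
|Z| = √(143² + 75.4²) = 162 Ω
I = V/|Z| = 105 mA
V_R = I·|Z_R| = 0.105 × 143 = 15.0 V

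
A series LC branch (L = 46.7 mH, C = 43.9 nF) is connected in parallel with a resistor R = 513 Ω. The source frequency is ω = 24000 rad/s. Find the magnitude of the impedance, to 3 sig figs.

163 Ω

X_L = ωL = 1120 Ω
X_C = 1/(ωC) = 949 Ω
Branch 1: Z₁ = R = 513 Ω
Branch 2 (series LC): Z₂ = j(X_L − X_C) = j172 Ω
Parallel: Z = Z₁Z₂/(Z₁+Z₂), |Z| = 163 Ω, ∠Z = 71.5°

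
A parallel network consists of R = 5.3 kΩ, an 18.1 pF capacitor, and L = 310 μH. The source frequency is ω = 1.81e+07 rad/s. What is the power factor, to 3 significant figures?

X_L = ωL = 5610 Ω
X_C = 1/(ωC) = 3050 Ω
Parallel: admittances add. Y = 1/R + 1/(jωL) + jωC
Y = (0.000189 + j0.000149) S
|Y| = 0.000241 S → |Z| = 1/|Y| = 4160 Ω, ∠Z = −∠Y = -38.4°
cos φ = cos(-38.4°) = 0.784

0.784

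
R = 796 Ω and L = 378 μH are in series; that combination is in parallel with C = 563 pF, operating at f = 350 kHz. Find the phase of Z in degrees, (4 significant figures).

-45.46°

ω = 2πf = 2.199e+06 rad/s
X_L = ωL = 831.3 Ω
X_C = 1/(ωC) = 807.7 Ω
Branch 1 (R+jX_L): Z₁ = 796.0 + j831.3 Ω, |Z₁| = 1151 Ω
Branch 2 (−jX_C): Z₂ = −j807.7 Ω
Parallel: Z = Z₁Z₂/(Z₁+Z₂), |Z| = 1167 Ω, ∠Z = -45.46°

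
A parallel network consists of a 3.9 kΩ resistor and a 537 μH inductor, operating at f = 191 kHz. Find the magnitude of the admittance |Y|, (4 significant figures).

ω = 2πf = 1.2e+06 rad/s
X_L = ωL = 644.4 Ω
Parallel: admittances add. Y = 1/R + 1/(jωL)
Y = (0.0002564 − j0.001552) S
|Y| = 0.001573 S → |Z| = 1/|Y| = 635.8 Ω, ∠Z = −∠Y = 80.62°

1.573 mS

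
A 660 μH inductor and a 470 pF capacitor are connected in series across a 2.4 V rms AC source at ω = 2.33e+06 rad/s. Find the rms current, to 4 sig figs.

X_L = ωL = 1538 Ω
X_C = 1/(ωC) = 913.2 Ω
Net reactance X = X_L − X_C = 624.6 Ω
Z = j624.6 Ω
|Z| = √(0² + 624.6²) = 624.6 Ω
I = V/|Z| = 2.4/624.6 = 3.842 mA

3.842 mA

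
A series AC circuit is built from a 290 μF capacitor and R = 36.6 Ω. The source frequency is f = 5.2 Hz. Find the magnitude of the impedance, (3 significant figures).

112 Ω

ω = 2πf = 32.67 rad/s
X_C = 1/(ωC) = 106 Ω
Z = 36.6 − j106 Ω
|Z| = √(36.6² + 106²) = 112 Ω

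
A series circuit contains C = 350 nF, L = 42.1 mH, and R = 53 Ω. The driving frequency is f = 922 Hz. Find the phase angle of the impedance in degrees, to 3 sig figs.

ω = 2πf = 5793 rad/s
X_L = ωL = 244 Ω
X_C = 1/(ωC) = 493 Ω
Net reactance X = X_L − X_C = -249 Ω
Z = 53.0 − j249 Ω
|Z| = √(53.0² + 249²) = 255 Ω
∠Z = arctan(-249/53.0) = -78.0°

-78.0°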